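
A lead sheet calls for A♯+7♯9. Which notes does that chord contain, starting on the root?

Root A#, quality dominant seventh sharp nine sharp five:
root → A#
3rd (major 3rd) → C##
5th (augmented 5th) → E##
7th (minor 7th) → G#
9th (augmented 9th) → B##

A#, C##, E##, G#, B##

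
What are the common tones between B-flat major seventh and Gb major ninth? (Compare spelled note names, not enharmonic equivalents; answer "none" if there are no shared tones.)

B-flat major seventh = Bb, D, F, A.
Gb major ninth = Gb, Bb, Db, F, Ab.
Shared: Bb, F.

Bb, F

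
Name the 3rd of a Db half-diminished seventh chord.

Fb

Root of Db half-diminished seventh = Db. The 3rd is a minor 3rd: Db up a minor 3rd → Fb.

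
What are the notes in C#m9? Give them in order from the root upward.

C#, E, G#, B, D#

C#m9: minor ninth on C#.
root → C#
3rd (minor 3rd) → E
5th (perfect 5th) → G#
7th (minor 7th) → B
9th (major 9th) → D#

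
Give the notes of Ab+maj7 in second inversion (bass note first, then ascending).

E G Ab C

In root position, Ab+maj7 is Ab–C–E–G.
Second inversion puts the fifth (E) in the bass.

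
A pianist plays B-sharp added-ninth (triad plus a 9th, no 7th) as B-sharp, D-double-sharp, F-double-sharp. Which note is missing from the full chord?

C-double-sharp

B-sharp added-ninth = B-sharp, D-double-sharp, F-double-sharp, C-double-sharp. The voicing lacks the 9th (major 9th), C-double-sharp.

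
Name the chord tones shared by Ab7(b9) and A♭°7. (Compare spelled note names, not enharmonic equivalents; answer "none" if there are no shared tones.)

Ab

Ab7(b9): Ab C Eb Gb Bbb
A♭°7: Ab Cb Ebb Gbb
Common to both → Ab.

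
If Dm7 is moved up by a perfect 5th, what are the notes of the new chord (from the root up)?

A – C – E – G

A perfect 5th up from D is A, so the new chord is A minor seventh.
A — root
C — minor 3rd
E — perfect 5th
G — minor 7th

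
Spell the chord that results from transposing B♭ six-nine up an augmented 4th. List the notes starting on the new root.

E – G# – B – C# – F#

An augmented 4th up from Bb is E, so the new chord is E six-nine.
- root: E
- major 3rd: G#
- perfect 5th: B
- major 6th: C#
- major 9th: F#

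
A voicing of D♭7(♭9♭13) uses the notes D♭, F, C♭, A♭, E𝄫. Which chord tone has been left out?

B𝄫

The full D♭7(♭9♭13) chord is D♭, F, A♭, C♭, E𝄫, B𝄫.
Comparing with the voicing, the minor 13th (13th) — B𝄫 — is absent.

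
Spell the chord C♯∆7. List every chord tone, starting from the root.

C♯∆7 is a major seventh built on C#.
C# — root
E# — major 3rd
G# — perfect 5th
B# — major 7th

C# – E# – G# – B#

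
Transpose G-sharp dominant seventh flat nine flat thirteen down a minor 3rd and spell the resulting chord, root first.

G-sharp down a minor 3rd → E-sharp. New chord: E-sharp dominant seventh flat nine flat thirteen.
root → E-sharp
3rd (major 3rd) → G-double-sharp
5th (perfect 5th) → B-sharp
7th (minor 7th) → D-sharp
9th (minor 9th) → F-sharp
13th (minor 13th) → C-sharp

E-sharp – G-double-sharp – B-sharp – D-sharp – F-sharp – C-sharp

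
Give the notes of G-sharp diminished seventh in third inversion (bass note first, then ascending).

F, G#, B, D

G-sharp diminished seventh = G#–B–D–F; third inversion → seventh (F) lowest.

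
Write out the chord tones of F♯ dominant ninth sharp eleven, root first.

F-sharp – A-sharp – C-sharp – E – G-sharp – B-sharp

F♯ dominant ninth sharp eleven is a dominant ninth sharp eleven built on F-sharp.
F-sharp — root
A-sharp — major 3rd
C-sharp — perfect 5th
E — minor 7th
G-sharp — major 9th
B-sharp — augmented 11th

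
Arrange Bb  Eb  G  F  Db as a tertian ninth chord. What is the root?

Eb

Stacking in thirds gives Eb – G – Bb – Db – F, so Eb is the root — Eb dominant ninth.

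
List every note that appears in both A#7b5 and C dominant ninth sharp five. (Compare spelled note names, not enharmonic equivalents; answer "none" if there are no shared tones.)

E – G♯

A#7b5: A♯ C𝄪 E G♯
C dominant ninth sharp five: C E G♯ B♭ D
Common to both → E, G♯.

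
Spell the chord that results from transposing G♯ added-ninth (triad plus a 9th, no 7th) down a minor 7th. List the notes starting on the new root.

G-sharp down a minor 7th → A-sharp. New chord: A-sharp added-ninth.
Root: A-sharp
Major 3rd (3rd): C-double-sharp
Perfect 5th (5th): E-sharp
Major 9th (9th): B-sharp

A-sharp – C-double-sharp – E-sharp – B-sharp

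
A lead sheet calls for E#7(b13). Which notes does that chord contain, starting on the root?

E#, G##, B#, D#, C#

E#7(b13) is a dominant seventh flat thirteen built on E#.
Root: E#
Major 3rd (3rd): G##
Perfect 5th (5th): B#
Minor 7th (7th): D#
Minor 13th (13th): C#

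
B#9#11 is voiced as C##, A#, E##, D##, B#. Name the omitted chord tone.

B#9#11 = B#, D##, F##, A#, C##, E##. The voicing lacks the 5th (perfect 5th), F##.

F##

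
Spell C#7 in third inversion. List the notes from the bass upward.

B – C# – E# – G#

In root position, C#7 is C#–E#–G#–B.
Third inversion puts the seventh (B) in the bass.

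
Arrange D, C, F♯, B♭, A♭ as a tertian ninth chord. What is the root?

B♭

Stacking in thirds gives B♭ – D – F♯ – A♭ – C, so B♭ is the root — B♭ dominant ninth sharp five.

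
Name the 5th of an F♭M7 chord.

Cb

Root of F♭M7 = Fb. The 5th is a perfect 5th: Fb up a perfect 5th → Cb.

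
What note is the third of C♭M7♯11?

Eb

Root of C♭M7♯11 = Cb. The 3rd is a major 3rd: Cb up a major 3rd → Eb.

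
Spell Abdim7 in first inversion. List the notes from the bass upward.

C♭, E𝄫, G𝄫, A♭

In root position, Abdim7 is A♭–C♭–E𝄫–G𝄫.
First inversion puts the third (C♭) in the bass.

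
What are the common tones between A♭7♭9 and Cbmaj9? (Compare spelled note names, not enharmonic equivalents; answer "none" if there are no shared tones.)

Eb – Gb

A♭7♭9: Ab C Eb Gb Bbb
Cbmaj9: Cb Eb Gb Bb Db
Common to both → Eb, Gb.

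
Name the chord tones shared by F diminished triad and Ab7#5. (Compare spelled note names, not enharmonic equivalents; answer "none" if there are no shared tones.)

Ab

F diminished triad = F, Ab, Cb.
Ab7#5 = Ab, C, E, Gb.
Shared: Ab.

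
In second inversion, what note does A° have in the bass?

Eb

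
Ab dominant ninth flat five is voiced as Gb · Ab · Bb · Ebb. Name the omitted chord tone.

The full Ab dominant ninth flat five chord is Ab, C, Ebb, Gb, Bb.
Comparing with the voicing, the major 3rd (3rd) — C — is absent.

C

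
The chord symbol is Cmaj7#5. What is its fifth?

Cmaj7#5 is built on C; its 5th is an augmented 5th above the root.
A fifth above C uses the letter G, and the augmented 5th above C is G#.

G#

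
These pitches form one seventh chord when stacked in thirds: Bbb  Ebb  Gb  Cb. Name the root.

Cb

Stacking in thirds gives Cb – Ebb – Gb – Bbb, so Cb is the root — Cb minor seventh.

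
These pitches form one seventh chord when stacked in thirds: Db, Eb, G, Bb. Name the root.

Stacking in thirds gives Eb – G – Bb – Db, so Eb is the root — Eb dominant seventh.

Eb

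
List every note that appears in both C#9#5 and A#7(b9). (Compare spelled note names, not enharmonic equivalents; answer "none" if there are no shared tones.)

E#, B

C#9#5: C# E# G## B D#
A#7(b9): A# C## E# G# B
Common to both → E#, B.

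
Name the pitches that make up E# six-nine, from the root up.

E# six-nine is a six-nine built on E#.
- root: E#
- major 3rd: G##
- perfect 5th: B#
- major 6th: C##
- major 9th: F##

E#, G##, B#, C##, F##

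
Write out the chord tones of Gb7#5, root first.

Root Gb, quality augmented seventh:
Gb — root
Bb — major 3rd
D — augmented 5th
Fb — minor 7th

Gb Bb D Fb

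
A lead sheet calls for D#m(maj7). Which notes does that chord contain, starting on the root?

D#m(maj7) is a minor-major seventh built on D#.
root → D#
3rd (minor 3rd) → F#
5th (perfect 5th) → A#
7th (major 7th) → C##

D# – F# – A# – C##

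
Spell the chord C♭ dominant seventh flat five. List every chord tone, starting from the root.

C-flat – E-flat – G-double-flat – B-double-flat

C♭ dominant seventh flat five: dominant seventh flat five on C-flat.
- root: C-flat
- major 3rd: E-flat
- diminished 5th: G-double-flat
- minor 7th: B-double-flat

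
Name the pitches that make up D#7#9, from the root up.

D#7#9 is a dominant seventh sharp nine built on D#.
root → D#
3rd (major 3rd) → F##
5th (perfect 5th) → A#
7th (minor 7th) → C#
9th (augmented 9th) → E##

D#, F##, A#, C#, E##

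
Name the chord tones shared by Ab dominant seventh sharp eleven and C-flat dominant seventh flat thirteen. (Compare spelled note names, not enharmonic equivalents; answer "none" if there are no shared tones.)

E-flat, G-flat

Ab dominant seventh sharp eleven: A-flat C E-flat G-flat D
C-flat dominant seventh flat thirteen: C-flat E-flat G-flat B-double-flat A-double-flat
Common to both → E-flat, G-flat.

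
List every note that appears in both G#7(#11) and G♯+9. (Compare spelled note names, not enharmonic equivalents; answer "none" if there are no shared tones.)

G#7(#11) = G♯, B♯, D♯, F♯, C𝄪.
G♯+9 = G♯, B♯, D𝄪, F♯, A♯.
Shared: G♯, B♯, F♯.

G♯  B♯  F♯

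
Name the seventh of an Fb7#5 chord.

Ebb

Fb7#5 is built on Fb; its 7th is a minor 7th above the root.
A seventh above F uses the letter E, and the minor 7th above Fb is Ebb.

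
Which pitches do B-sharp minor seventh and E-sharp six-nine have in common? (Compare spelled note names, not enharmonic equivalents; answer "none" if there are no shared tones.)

B-sharp, F-double-sharp

B-sharp minor seventh = B-sharp, D-sharp, F-double-sharp, A-sharp.
E-sharp six-nine = E-sharp, G-double-sharp, B-sharp, C-double-sharp, F-double-sharp.
Shared: B-sharp, F-double-sharp.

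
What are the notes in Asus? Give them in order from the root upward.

A D E

Asus is a suspended fourth built on A.
root → A
4th (perfect 4th) → D
5th (perfect 5th) → E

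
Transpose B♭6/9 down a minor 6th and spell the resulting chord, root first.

D – F# – A – B – E

A minor 6th down from Bb is D, so the new chord is D six-nine.
- root: D
- major 3rd: F#
- perfect 5th: A
- major 6th: B
- major 9th: E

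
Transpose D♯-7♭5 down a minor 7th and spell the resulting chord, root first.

D# down a minor 7th → E#. New chord: E# half-diminished seventh.
Root: E#
Minor 3rd (3rd): G#
Diminished 5th (5th): B
Minor 7th (7th): D#

E#  G#  B  D#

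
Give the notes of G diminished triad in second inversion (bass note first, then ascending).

Db  G  Bb

G diminished triad = G–Bb–Db; second inversion → fifth (Db) lowest.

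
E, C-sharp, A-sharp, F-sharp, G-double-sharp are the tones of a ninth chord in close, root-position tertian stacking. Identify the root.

F-sharp

Arranged so that each adjacent pair is a third by letter name: F-sharp – A-sharp – C-sharp – E – G-double-sharp.
The bottom of that stack, F-sharp, is the root (this is F-sharp dominant seventh sharp nine).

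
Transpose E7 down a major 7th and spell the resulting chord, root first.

F – A – C – Eb

A major 7th down from E is F, so the new chord is F dominant seventh.
- root: F
- major 3rd: A
- perfect 5th: C
- minor 7th: Eb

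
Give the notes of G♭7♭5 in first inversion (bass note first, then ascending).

B♭, D𝄫, F♭, G♭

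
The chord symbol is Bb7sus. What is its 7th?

Root of Bb7sus = B♭. The 7th is a minor 7th: B♭ up a minor 7th → A♭.

A♭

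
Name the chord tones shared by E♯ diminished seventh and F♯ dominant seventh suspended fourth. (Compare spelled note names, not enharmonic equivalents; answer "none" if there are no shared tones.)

B

E♯ diminished seventh = E-sharp, G-sharp, B, D.
F♯ dominant seventh suspended fourth = F-sharp, B, C-sharp, E.
Shared: B.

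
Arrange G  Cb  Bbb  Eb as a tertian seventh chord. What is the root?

Stacking in thirds gives Cb – Eb – G – Bbb, so Cb is the root — Cb augmented seventh.

Cb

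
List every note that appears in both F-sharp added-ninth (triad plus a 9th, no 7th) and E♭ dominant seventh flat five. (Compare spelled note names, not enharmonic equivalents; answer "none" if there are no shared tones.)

F-sharp added-ninth: F-sharp A-sharp C-sharp G-sharp
E♭ dominant seventh flat five: E-flat G B-double-flat D-flat
Common to both → none.

none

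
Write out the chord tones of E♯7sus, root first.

E♯7sus: dominant seventh suspended fourth on E#.
root → E#
4th (perfect 4th) → A#
5th (perfect 5th) → B#
7th (minor 7th) → D#

E# A# B# D#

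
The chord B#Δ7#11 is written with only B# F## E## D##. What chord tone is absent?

A##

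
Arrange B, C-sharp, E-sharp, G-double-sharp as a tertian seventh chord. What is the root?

Stacking in thirds gives C-sharp – E-sharp – G-double-sharp – B, so C-sharp is the root — C-sharp augmented seventh.

C-sharp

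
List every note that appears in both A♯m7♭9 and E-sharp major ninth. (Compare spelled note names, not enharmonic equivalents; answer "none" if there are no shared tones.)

A♯m7♭9 = A♯, C♯, E♯, G♯, B.
E-sharp major ninth = E♯, G𝄪, B♯, D𝄪, F𝄪.
Shared: E♯.

E♯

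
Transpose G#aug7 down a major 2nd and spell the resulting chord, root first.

F♯, A♯, C𝄪, E

Transposed root: G♯ → F♯ (major 2nd down). So we spell F♯ augmented seventh:
Root: F♯
Major 3rd (3rd): A♯
Augmented 5th (5th): C𝄪
Minor 7th (7th): E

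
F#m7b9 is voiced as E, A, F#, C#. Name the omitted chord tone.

G

F#m7b9 = F#, A, C#, E, G. The voicing lacks the 9th (minor 9th), G.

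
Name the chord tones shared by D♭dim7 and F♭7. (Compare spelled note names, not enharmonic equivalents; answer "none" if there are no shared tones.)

D♭dim7 = Db, Fb, Abb, Cbb.
F♭7 = Fb, Ab, Cb, Ebb.
Shared: Fb.

Fb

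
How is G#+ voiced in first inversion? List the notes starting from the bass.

In root position, G#+ is G#–B#–D##.
First inversion puts the third (B#) in the bass.

B#  D##  G#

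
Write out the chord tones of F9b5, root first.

F A Cb Eb G

Root F, quality dominant ninth flat five:
- root: F
- major 3rd: A
- diminished 5th: Cb
- minor 7th: Eb
- major 9th: G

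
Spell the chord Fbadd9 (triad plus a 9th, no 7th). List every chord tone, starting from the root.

Fbadd9: added-ninth on Fb.
- root: Fb
- major 3rd: Ab
- perfect 5th: Cb
- major 9th: Gb

Fb, Ab, Cb, Gb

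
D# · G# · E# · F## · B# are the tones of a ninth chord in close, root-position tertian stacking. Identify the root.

E#

Arranged so that each adjacent pair is a third by letter name: E# – G# – B# – D# – F##.
The bottom of that stack, E#, is the root (this is E# minor ninth).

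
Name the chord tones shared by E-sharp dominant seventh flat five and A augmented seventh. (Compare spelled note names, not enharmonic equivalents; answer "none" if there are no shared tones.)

E-sharp dominant seventh flat five: E-sharp G-double-sharp B D-sharp
A augmented seventh: A C-sharp E-sharp G
Common to both → E-sharp.

E-sharp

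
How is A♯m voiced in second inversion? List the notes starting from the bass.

In root position, A♯m is A#–C#–E#.
Second inversion puts the fifth (E#) in the bass.

E#  A#  C#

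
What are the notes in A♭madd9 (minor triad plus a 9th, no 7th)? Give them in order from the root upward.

Ab  Cb  Eb  Bb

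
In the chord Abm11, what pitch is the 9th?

Bb

Root of Abm11 = Ab. The 9th is a major 9th: Ab up a major 9th → Bb.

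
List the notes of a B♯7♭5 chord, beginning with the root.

B♯7♭5: dominant seventh flat five on B♯.
Root: B♯
Major 3rd (3rd): D𝄪
Diminished 5th (5th): F♯
Minor 7th (7th): A♯

B♯, D𝄪, F♯, A♯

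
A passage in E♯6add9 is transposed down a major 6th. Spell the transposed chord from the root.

G♯  B♯  D♯  E♯  A♯

E♯ down a major 6th → G♯. New chord: G♯ six-nine.
G♯ — root
B♯ — major 3rd
D♯ — perfect 5th
E♯ — major 6th
A♯ — major 9th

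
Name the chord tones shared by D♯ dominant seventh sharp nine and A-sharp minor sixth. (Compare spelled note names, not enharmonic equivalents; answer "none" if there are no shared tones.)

F-double-sharp A-sharp C-sharp

D♯ dominant seventh sharp nine: D-sharp F-double-sharp A-sharp C-sharp E-double-sharp
A-sharp minor sixth: A-sharp C-sharp E-sharp F-double-sharp
Common to both → F-double-sharp, A-sharp, C-sharp.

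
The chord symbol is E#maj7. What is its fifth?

B#

E#maj7 is built on E#; its 5th is a perfect 5th above the root.
A fifth above E uses the letter B, and the perfect 5th above E# is B#.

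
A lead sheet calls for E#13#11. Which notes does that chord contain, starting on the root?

E#13#11 is a dominant thirteenth sharp eleven built on E♯.
Root: E♯
Major 3rd (3rd): G𝄪
Perfect 5th (5th): B♯
Minor 7th (7th): D♯
Major 9th (9th): F𝄪
Augmented 11th (11th): A𝄪
Major 13th (13th): C𝄪

E♯, G𝄪, B♯, D♯, F𝄪, A𝄪, C𝄪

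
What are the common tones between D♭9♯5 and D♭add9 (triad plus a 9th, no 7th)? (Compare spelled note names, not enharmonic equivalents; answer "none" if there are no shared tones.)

D♭9♯5: Db F A Cb Eb
D♭add9: Db F Ab Eb
Common to both → Db, F, Eb.

Db, F, Eb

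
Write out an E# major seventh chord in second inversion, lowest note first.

B#, D##, E#, G##

In root position, E# major seventh is E#–G##–B#–D##.
Second inversion puts the fifth (B#) in the bass.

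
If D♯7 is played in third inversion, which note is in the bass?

D♯7 in root position is D♯–F𝄪–A♯–C♯.
Third inversion places the seventh in the bass, which is C♯.

C♯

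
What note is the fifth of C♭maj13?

C♭maj13 is built on C♭; its 5th is a perfect 5th above the root.
A fifth above C uses the letter G, and the perfect 5th above C♭ is G♭.

G♭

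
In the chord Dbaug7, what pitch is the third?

F

Dbaug7 is built on Db; its 3rd is a major 3rd above the root.
A third above D uses the letter F, and the major 3rd above Db is F.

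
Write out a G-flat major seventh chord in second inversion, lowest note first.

D-flat, F, G-flat, B-flat

G-flat major seventh = G-flat–B-flat–D-flat–F; second inversion → fifth (D-flat) lowest.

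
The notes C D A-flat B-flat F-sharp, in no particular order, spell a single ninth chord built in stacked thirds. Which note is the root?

B-flat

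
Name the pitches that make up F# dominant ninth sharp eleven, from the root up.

F# dominant ninth sharp eleven is a dominant ninth sharp eleven built on F-sharp.
F-sharp — root
A-sharp — major 3rd
C-sharp — perfect 5th
E — minor 7th
G-sharp — major 9th
B-sharp — augmented 11th

F-sharp A-sharp C-sharp E G-sharp B-sharp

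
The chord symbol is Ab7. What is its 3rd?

Root of Ab7 = A♭. The 3rd is a major 3rd: A♭ up a major 3rd → C.

C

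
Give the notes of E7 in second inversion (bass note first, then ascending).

B, D, E, G♯

E7 = E–G♯–B–D; second inversion → fifth (B) lowest.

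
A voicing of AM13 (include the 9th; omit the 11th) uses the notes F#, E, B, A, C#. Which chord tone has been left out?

G#

The full AM13 chord is A, C#, E, G#, B, F#.
Comparing with the voicing, the major 7th (7th) — G# — is absent.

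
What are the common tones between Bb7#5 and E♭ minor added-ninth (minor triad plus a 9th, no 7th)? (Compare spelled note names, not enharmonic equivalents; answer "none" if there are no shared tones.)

Bb7#5 = B♭, D, F♯, A♭.
E♭ minor added-ninth = E♭, G♭, B♭, F.
Shared: B♭.

B♭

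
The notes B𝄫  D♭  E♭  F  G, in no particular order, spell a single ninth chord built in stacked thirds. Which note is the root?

Stacking in thirds gives E♭ – G – B𝄫 – D♭ – F, so E♭ is the root — E♭ dominant ninth flat five.

E♭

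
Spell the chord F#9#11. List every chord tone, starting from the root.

F# – A# – C# – E – G# – B#

Root F#, quality dominant ninth sharp eleven:
Root: F#
Major 3rd (3rd): A#
Perfect 5th (5th): C#
Minor 7th (7th): E
Major 9th (9th): G#
Augmented 11th (11th): B#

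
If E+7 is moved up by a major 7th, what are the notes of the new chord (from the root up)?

D#, F##, A##, C#

E up a major 7th → D#. New chord: D# augmented seventh.
- root: D#
- major 3rd: F##
- augmented 5th: A##
- minor 7th: C#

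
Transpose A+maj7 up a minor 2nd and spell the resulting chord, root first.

Bb, D, F#, A

A minor 2nd up from A is Bb, so the new chord is Bb augmented major seventh.
- root: Bb
- major 3rd: D
- augmented 5th: F#
- major 7th: A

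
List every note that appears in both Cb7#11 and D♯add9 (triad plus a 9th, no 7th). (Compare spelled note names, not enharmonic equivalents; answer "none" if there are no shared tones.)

none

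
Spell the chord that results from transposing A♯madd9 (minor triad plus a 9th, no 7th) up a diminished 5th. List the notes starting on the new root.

E, G, B, F#

Transposed root: A# → E (diminished 5th up). So we spell E minor added-ninth:
root → E
3rd (minor 3rd) → G
5th (perfect 5th) → B
9th (major 9th) → F#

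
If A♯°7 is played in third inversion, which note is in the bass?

G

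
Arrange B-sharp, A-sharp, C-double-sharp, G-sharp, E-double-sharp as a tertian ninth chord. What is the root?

Stacking in thirds gives A-sharp – C-double-sharp – E-double-sharp – G-sharp – B-sharp, so A-sharp is the root — A-sharp dominant ninth sharp five.

A-sharp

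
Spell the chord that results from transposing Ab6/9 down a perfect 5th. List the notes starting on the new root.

A perfect 5th down from Ab is Db, so the new chord is Db six-nine.
Root: Db
Major 3rd (3rd): F
Perfect 5th (5th): Ab
Major 6th (6th): Bb
Major 9th (9th): Eb

Db – F – Ab – Bb – Eb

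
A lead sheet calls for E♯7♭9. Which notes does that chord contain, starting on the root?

E♯7♭9 is a dominant seventh flat nine built on E♯.
- root: E♯
- major 3rd: G𝄪
- perfect 5th: B♯
- minor 7th: D♯
- minor 9th: F♯

E♯, G𝄪, B♯, D♯, F♯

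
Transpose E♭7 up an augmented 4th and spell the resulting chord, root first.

A, C#, E, G

Transposed root: Eb → A (augmented 4th up). So we spell A dominant seventh:
- root: A
- major 3rd: C#
- perfect 5th: E
- minor 7th: G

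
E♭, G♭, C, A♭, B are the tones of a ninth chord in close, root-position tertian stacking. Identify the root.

A♭

Arranged so that each adjacent pair is a third by letter name: A♭ – C – E♭ – G♭ – B.
The bottom of that stack, A♭, is the root (this is A♭ dominant seventh sharp nine).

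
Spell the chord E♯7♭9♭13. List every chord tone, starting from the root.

Root E#, quality dominant seventh flat nine flat thirteen:
root → E#
3rd (major 3rd) → G##
5th (perfect 5th) → B#
7th (minor 7th) → D#
9th (minor 9th) → F#
13th (minor 13th) → C#

E#  G##  B#  D#  F#  C#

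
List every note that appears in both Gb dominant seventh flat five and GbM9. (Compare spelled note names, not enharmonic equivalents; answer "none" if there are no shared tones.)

G♭ B♭

Gb dominant seventh flat five: G♭ B♭ D𝄫 F♭
GbM9: G♭ B♭ D♭ F A♭
Common to both → G♭, B♭.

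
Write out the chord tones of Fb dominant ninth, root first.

F-flat – A-flat – C-flat – E-double-flat – G-flat

Fb dominant ninth: dominant ninth on F-flat.
- root: F-flat
- major 3rd: A-flat
- perfect 5th: C-flat
- minor 7th: E-double-flat
- major 9th: G-flat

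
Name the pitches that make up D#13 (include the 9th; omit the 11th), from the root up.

D# – F## – A# – C# – E# – B#

Root D#, quality dominant thirteenth:
D# — root
F## — major 3rd
A# — perfect 5th
C# — minor 7th
E# — major 9th
B# — major 13th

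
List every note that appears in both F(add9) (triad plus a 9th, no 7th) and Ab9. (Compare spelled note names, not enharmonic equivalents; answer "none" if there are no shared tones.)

C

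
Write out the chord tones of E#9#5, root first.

E#, G##, B##, D#, F##

Root E#, quality dominant ninth sharp five:
E# — root
G## — major 3rd
B## — augmented 5th
D# — minor 7th
F## — major 9th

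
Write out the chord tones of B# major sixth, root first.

Root B-sharp, quality major sixth:
- root: B-sharp
- major 3rd: D-double-sharp
- perfect 5th: F-double-sharp
- major 6th: G-double-sharp

B-sharp  D-double-sharp  F-double-sharp  G-double-sharp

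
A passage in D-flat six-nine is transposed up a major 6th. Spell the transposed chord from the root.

B-flat, D, F, G, C

Transposed root: D-flat → B-flat (major 6th up). So we spell B-flat six-nine:
Root: B-flat
Major 3rd (3rd): D
Perfect 5th (5th): F
Major 6th (6th): G
Major 9th (9th): C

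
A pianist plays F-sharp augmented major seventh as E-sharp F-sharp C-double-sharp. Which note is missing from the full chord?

A-sharp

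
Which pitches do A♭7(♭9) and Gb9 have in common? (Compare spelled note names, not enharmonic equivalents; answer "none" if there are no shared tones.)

Ab – Gb

A♭7(♭9) = Ab, C, Eb, Gb, Bbb.
Gb9 = Gb, Bb, Db, Fb, Ab.
Shared: Ab, Gb.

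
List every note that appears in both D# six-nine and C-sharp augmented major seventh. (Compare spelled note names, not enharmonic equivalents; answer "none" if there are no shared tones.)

B-sharp – E-sharp

D# six-nine = D-sharp, F-double-sharp, A-sharp, B-sharp, E-sharp.
C-sharp augmented major seventh = C-sharp, E-sharp, G-double-sharp, B-sharp.
Shared: B-sharp, E-sharp.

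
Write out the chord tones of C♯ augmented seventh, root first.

C-sharp, E-sharp, G-double-sharp, B

C♯ augmented seventh is an augmented seventh built on C-sharp.
C-sharp — root
E-sharp — major 3rd
G-double-sharp — augmented 5th
B — minor 7th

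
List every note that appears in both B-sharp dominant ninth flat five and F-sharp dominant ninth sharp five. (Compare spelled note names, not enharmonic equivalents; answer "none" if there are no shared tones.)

F-sharp, A-sharp, C-double-sharp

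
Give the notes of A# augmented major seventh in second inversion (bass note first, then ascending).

E##, G##, A#, C##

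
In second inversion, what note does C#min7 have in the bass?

C#min7 = C#–E–G#–B. Second inversion → fifth in the bass = G#.

G#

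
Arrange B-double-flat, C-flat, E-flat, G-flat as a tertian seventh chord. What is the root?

C-flat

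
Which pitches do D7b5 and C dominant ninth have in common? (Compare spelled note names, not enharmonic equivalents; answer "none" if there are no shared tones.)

D  C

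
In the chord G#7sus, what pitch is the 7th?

F#

Root of G#7sus = G#. The 7th is a minor 7th: G# up a minor 7th → F#.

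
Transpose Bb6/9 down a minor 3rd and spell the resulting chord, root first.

G – B – D – E – A

Transposed root: Bb → G (minor 3rd down). So we spell G six-nine:
Root: G
Major 3rd (3rd): B
Perfect 5th (5th): D
Major 6th (6th): E
Major 9th (9th): A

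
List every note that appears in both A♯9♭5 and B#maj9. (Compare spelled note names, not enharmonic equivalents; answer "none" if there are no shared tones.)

C## B#

A♯9♭5: A# C## E G# B#
B#maj9: B# D## F## A## C##
Common to both → C##, B#.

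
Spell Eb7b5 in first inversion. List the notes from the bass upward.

G, Bbb, Db, Eb

Eb7b5 = Eb–G–Bbb–Db; first inversion → third (G) lowest.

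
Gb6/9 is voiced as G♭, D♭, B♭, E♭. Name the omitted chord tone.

The full Gb6/9 chord is G♭, B♭, D♭, E♭, A♭.
Comparing with the voicing, the major 9th (9th) — A♭ — is absent.

A♭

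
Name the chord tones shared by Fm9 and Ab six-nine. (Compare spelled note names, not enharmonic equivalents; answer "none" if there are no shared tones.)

Fm9: F Ab C Eb G
Ab six-nine: Ab C Eb F Bb
Common to both → F, Ab, C, Eb.

F, Ab, C, Eb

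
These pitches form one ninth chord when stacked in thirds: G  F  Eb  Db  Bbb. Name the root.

Stacking in thirds gives Eb – G – Bbb – Db – F, so Eb is the root — Eb dominant ninth flat five.

Eb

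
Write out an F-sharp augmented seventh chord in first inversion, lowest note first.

A#  C##  E  F#

In root position, F-sharp augmented seventh is F#–A#–C##–E.
First inversion puts the third (A#) in the bass.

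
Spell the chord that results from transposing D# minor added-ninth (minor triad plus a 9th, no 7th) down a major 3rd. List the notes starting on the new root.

B – D – F# – C#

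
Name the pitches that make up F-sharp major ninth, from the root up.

F-sharp major ninth: major ninth on F#.
F# — root
A# — major 3rd
C# — perfect 5th
E# — major 7th
G# — major 9th

F#  A#  C#  E#  G#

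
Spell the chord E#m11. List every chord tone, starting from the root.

E# – G# – B# – D# – F## – A#

Root E#, quality minor eleventh:
root → E#
3rd (minor 3rd) → G#
5th (perfect 5th) → B#
7th (minor 7th) → D#
9th (major 9th) → F##
11th (perfect 11th) → A#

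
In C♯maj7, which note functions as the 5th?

G#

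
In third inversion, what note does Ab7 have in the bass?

Gb

Ab7 = Ab–C–Eb–Gb. Third inversion → seventh in the bass = Gb.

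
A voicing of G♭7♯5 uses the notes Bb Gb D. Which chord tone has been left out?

Fb

G♭7♯5 = Gb, Bb, D, Fb. The voicing lacks the 7th (minor 7th), Fb.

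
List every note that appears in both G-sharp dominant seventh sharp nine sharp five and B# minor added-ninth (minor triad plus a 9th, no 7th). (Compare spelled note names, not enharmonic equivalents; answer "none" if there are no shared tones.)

B-sharp

G-sharp dominant seventh sharp nine sharp five: G-sharp B-sharp D-double-sharp F-sharp A-double-sharp
B# minor added-ninth: B-sharp D-sharp F-double-sharp C-double-sharp
Common to both → B-sharp.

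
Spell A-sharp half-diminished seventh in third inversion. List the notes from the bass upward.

G-sharp, A-sharp, C-sharp, E

A-sharp half-diminished seventh = A-sharp–C-sharp–E–G-sharp; third inversion → seventh (G-sharp) lowest.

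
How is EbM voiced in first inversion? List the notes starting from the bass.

EbM = E♭–G–B♭; first inversion → third (G) lowest.

G, B♭, E♭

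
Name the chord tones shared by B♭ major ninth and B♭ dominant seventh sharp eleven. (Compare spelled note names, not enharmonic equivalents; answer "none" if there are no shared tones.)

B♭ major ninth: B-flat D F A C
B♭ dominant seventh sharp eleven: B-flat D F A-flat E
Common to both → B-flat, D, F.

B-flat, D, F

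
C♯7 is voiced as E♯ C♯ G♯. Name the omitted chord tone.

C♯7 = C♯, E♯, G♯, B. The voicing lacks the 7th (minor 7th), B.

B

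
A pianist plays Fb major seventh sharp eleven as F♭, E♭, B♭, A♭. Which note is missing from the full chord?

C♭

Fb major seventh sharp eleven = F♭, A♭, C♭, E♭, B♭. The voicing lacks the 5th (perfect 5th), C♭.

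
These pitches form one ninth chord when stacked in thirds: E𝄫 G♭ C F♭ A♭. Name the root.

F♭

Arranged so that each adjacent pair is a third by letter name: F♭ – A♭ – C – E𝄫 – G♭.
The bottom of that stack, F♭, is the root (this is F♭ dominant ninth sharp five).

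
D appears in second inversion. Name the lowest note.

A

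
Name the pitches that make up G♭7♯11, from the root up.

Gb – Bb – Db – Fb – C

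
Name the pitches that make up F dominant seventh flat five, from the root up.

F A Cb Eb

F dominant seventh flat five is a dominant seventh flat five built on F.
- root: F
- major 3rd: A
- diminished 5th: Cb
- minor 7th: Eb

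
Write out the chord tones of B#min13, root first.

Root B#, quality minor thirteenth:
root → B#
3rd (minor 3rd) → D#
5th (perfect 5th) → F##
7th (minor 7th) → A#
9th (major 9th) → C##
11th (perfect 11th) → E#
13th (major 13th) → G##

B# D# F## A# C## E# G##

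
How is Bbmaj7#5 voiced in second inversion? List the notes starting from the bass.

F♯ A B♭ D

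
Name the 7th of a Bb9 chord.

Ab

Bb9 is built on Bb; its 7th is a minor 7th above the root.
A seventh above B uses the letter A, and the minor 7th above Bb is Ab.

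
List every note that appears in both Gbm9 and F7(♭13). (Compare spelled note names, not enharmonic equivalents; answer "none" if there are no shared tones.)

Gbm9: Gb Bbb Db Fb Ab
F7(♭13): F A C Eb Db
Common to both → Db.

Db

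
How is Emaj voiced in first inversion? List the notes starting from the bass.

G#, B, E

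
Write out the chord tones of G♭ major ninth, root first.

G♭  B♭  D♭  F  A♭

Root G♭, quality major ninth:
root → G♭
3rd (major 3rd) → B♭
5th (perfect 5th) → D♭
7th (major 7th) → F
9th (major 9th) → A♭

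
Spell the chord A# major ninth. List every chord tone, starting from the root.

A♯, C𝄪, E♯, G𝄪, B♯

A# major ninth is a major ninth built on A♯.
A♯ — root
C𝄪 — major 3rd
E♯ — perfect 5th
G𝄪 — major 7th
B♯ — major 9th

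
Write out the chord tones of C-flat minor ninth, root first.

C-flat minor ninth: minor ninth on Cb.
- root: Cb
- minor 3rd: Ebb
- perfect 5th: Gb
- minor 7th: Bbb
- major 9th: Db

Cb, Ebb, Gb, Bbb, Db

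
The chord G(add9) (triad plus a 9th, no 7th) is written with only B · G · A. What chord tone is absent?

D

The full G(add9) chord is G, B, D, A.
Comparing with the voicing, the perfect 5th (5th) — D — is absent.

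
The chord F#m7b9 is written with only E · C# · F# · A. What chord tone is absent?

G

F#m7b9 = F#, A, C#, E, G. The voicing lacks the 9th (minor 9th), G.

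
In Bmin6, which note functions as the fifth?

F#

Bmin6 is built on B; its 5th is a perfect 5th above the root.
A fifth above B uses the letter F, and the perfect 5th above B is F#.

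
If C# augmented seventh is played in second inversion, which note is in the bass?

G𝄪

C# augmented seventh = C♯–E♯–G𝄪–B. Second inversion → fifth in the bass = G𝄪.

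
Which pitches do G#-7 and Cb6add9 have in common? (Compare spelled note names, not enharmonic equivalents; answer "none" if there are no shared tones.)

none

G#-7: G# B D# F#
Cb6add9: Cb Eb Gb Ab Db
Common to both → none.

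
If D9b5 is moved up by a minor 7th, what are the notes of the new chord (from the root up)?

A minor 7th up from D is C, so the new chord is C dominant ninth flat five.
C — root
E — major 3rd
Gb — diminished 5th
Bb — minor 7th
D — major 9th

C – E – Gb – Bb – D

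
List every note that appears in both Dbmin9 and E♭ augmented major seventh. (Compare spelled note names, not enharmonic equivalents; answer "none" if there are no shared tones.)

Dbmin9 = D♭, F♭, A♭, C♭, E♭.
E♭ augmented major seventh = E♭, G, B, D.
Shared: E♭.

E♭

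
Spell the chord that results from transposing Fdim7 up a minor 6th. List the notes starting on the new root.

F up a minor 6th → Db. New chord: Db diminished seventh.
Db — root
Fb — minor 3rd
Abb — diminished 5th
Cbb — diminished 7th

Db Fb Abb Cbb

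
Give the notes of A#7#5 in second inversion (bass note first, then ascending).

In root position, A#7#5 is A#–C##–E##–G#.
Second inversion puts the fifth (E##) in the bass.

E##, G#, A#, C##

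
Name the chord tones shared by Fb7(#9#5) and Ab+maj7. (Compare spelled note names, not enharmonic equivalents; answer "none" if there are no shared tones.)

Ab, C, G

Fb7(#9#5): Fb Ab C Ebb G
Ab+maj7: Ab C E G
Common to both → Ab, C, G.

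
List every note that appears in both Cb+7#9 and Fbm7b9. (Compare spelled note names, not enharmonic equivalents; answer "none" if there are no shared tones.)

Cb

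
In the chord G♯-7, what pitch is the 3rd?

B

G♯-7 is built on G#; its 3rd is a minor 3rd above the root.
A third above G uses the letter B, and the minor 3rd above G# is B.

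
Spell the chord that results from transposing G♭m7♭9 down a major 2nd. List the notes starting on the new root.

Fb  Abb  Cb  Ebb  Gbb

Transposed root: Gb → Fb (major 2nd down). So we spell Fb minor seventh flat nine:
Fb — root
Abb — minor 3rd
Cb — perfect 5th
Ebb — minor 7th
Gbb — minor 9th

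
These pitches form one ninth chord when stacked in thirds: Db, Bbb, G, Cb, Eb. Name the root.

Arranged so that each adjacent pair is a third by letter name: Cb – Eb – G – Bbb – Db.
The bottom of that stack, Cb, is the root (this is Cb dominant ninth sharp five).

Cb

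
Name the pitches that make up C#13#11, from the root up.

C♯, E♯, G♯, B, D♯, F𝄪, A♯

C#13#11: dominant thirteenth sharp eleven on C♯.
C♯ — root
E♯ — major 3rd
G♯ — perfect 5th
B — minor 7th
D♯ — major 9th
F𝄪 — augmented 11th
A♯ — major 13th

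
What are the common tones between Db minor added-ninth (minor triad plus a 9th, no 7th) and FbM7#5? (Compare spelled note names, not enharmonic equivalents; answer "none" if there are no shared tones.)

Fb, Ab, Eb

Db minor added-ninth = Db, Fb, Ab, Eb.
FbM7#5 = Fb, Ab, C, Eb.
Shared: Fb, Ab, Eb.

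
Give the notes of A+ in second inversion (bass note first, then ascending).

E♯, A, C♯

A+ = A–C♯–E♯; second inversion → fifth (E♯) lowest.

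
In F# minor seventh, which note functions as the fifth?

F# minor seventh is built on F#; its 5th is a perfect 5th above the root.
A fifth above F uses the letter C, and the perfect 5th above F# is C#.

C#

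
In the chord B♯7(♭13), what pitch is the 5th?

B♯7(♭13) is built on B#; its 5th is a perfect 5th above the root.
A fifth above B uses the letter F, and the perfect 5th above B# is F##.

F##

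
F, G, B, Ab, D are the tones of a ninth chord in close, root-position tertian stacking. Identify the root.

G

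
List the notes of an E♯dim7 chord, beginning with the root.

E# – G# – B – D

E♯dim7 is a diminished seventh built on E#.
Root: E#
Minor 3rd (3rd): G#
Diminished 5th (5th): B
Diminished 7th (7th): D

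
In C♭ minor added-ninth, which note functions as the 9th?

Db

C♭ minor added-ninth is built on Cb; its 9th is a major 9th above the root.
A second above C uses the letter D, and the major 9th above Cb is Db.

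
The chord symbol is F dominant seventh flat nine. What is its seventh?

F dominant seventh flat nine is built on F; its 7th is a minor 7th above the root.
A seventh above F uses the letter E, and the minor 7th above F is E-flat.

E-flat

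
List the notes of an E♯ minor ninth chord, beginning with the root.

E#, G#, B#, D#, F##

E♯ minor ninth is a minor ninth built on E#.
- root: E#
- minor 3rd: G#
- perfect 5th: B#
- minor 7th: D#
- major 9th: F##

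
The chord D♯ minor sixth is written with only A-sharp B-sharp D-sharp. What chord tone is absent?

F-sharp

D♯ minor sixth = D-sharp, F-sharp, A-sharp, B-sharp. The voicing lacks the 3rd (minor 3rd), F-sharp.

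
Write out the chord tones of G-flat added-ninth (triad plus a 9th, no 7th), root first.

G-flat added-ninth is an added-ninth built on G-flat.
Root: G-flat
Major 3rd (3rd): B-flat
Perfect 5th (5th): D-flat
Major 9th (9th): A-flat

G-flat B-flat D-flat A-flat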